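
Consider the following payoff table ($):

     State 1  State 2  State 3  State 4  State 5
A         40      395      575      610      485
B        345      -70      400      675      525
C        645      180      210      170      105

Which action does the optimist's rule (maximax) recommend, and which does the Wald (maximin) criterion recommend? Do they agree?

Row maxima: A=610, B=675, C=645
Best best-case = 675 → B.
Row minima: A=40, B=-70, C=105
Best worst-case = 105 → C.

maximax → B; maximin → C (disagree)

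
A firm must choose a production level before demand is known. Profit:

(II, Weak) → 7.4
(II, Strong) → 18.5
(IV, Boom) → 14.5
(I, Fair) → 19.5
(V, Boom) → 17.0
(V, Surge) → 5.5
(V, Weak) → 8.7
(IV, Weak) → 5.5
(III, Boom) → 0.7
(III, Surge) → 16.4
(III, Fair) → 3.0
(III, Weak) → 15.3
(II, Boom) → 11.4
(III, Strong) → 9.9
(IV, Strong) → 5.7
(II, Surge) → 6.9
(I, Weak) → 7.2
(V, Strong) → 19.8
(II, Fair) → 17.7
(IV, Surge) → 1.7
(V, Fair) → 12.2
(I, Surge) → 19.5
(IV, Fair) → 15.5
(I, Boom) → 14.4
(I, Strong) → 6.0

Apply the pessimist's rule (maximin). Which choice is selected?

Row minima: I=6.0, II=6.9, III=0.7, IV=1.7, V=5.5
Best worst-case = 6.9 → II.

II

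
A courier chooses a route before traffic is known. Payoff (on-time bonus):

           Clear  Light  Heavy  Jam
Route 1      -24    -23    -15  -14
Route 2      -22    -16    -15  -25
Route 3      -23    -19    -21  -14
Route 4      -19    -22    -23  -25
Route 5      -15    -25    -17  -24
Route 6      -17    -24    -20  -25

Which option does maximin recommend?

Route 3

Row minima: Route 1=-24, Route 2=-25, Route 3=-23, Route 4=-25, Route 5=-25, Route 6=-25
Best worst-case = -23 → Route 3.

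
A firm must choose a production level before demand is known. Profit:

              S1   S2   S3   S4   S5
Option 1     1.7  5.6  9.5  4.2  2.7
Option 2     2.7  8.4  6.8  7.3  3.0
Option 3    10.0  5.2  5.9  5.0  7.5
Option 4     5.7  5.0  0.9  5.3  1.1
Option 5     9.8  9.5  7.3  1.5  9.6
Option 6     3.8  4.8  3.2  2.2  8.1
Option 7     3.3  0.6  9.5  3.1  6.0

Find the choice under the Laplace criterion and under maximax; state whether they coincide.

laplace → Option 5; maximax → Option 3 (disagree)

Row averages: Option 1=4.74, Option 2=5.64, Option 3=6.72, Option 4=3.6, Option 5=7.54, Option 6=4.42, Option 7=4.5
Highest average = 7.54 → Option 5.
Row maxima: Option 1=9.5, Option 2=8.4, Option 3=10.0, Option 4=5.7, Option 5=9.8, Option 6=8.1, Option 7=9.5
Best best-case = 10.0 → Option 3.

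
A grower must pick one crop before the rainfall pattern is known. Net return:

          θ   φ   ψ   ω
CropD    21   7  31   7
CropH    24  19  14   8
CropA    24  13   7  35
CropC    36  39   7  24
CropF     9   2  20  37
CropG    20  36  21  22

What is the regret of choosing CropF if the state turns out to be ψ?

Best payoff under ψ is 31.
Regret = 31 − 20 = 11.

11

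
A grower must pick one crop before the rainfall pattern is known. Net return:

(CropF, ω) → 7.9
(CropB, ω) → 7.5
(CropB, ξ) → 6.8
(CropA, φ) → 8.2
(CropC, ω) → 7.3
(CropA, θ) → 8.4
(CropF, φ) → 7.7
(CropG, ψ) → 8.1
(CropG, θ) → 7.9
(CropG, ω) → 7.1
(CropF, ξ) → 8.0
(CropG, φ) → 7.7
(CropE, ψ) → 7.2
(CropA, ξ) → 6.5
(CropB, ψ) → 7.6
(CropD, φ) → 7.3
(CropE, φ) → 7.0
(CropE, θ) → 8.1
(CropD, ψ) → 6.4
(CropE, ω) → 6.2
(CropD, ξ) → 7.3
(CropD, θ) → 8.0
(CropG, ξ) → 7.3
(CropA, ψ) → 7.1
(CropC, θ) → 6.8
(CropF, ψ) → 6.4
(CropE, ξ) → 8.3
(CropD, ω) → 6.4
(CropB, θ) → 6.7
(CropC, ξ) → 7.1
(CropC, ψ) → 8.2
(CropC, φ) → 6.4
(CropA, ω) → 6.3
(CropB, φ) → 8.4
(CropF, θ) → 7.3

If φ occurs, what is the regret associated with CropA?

Best payoff under φ is 8.4.
Regret = 8.4 − 8.2 = 0.2.

0.2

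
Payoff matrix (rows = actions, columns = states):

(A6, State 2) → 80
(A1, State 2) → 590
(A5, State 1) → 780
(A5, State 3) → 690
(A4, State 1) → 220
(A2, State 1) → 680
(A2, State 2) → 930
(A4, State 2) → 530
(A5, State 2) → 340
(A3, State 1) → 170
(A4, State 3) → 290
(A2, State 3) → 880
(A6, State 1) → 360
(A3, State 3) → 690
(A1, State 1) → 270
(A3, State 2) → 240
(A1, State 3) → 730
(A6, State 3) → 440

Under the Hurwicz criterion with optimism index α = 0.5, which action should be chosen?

A2

A1: 0.5·730 + 0.5·270 = 500
A2: 0.5·930 + 0.5·680 = 805
A3: 0.5·690 + 0.5·170 = 430
A4: 0.5·530 + 0.5·220 = 375
A5: 0.5·780 + 0.5·340 = 560
A6: 0.5·440 + 0.5·80 = 260
Highest Hurwicz score = 805 → A2.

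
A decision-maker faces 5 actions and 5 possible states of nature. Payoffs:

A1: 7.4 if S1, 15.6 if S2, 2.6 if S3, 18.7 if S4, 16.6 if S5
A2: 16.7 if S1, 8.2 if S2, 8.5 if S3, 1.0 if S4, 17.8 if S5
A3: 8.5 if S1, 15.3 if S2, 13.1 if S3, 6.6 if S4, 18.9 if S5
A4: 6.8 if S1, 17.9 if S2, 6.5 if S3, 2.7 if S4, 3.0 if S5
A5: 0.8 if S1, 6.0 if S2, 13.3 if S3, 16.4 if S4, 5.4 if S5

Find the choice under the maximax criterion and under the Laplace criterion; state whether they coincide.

maximax → A3; laplace → A3 (agree)

Row maxima: A1=18.7, A2=17.8, A3=18.9, A4=17.9, A5=16.4
Best best-case = 18.9 → A3.
Row averages: A1=12.18, A2=10.44, A3=12.48, A4=7.38, A5=8.38
Highest average = 12.48 → A3.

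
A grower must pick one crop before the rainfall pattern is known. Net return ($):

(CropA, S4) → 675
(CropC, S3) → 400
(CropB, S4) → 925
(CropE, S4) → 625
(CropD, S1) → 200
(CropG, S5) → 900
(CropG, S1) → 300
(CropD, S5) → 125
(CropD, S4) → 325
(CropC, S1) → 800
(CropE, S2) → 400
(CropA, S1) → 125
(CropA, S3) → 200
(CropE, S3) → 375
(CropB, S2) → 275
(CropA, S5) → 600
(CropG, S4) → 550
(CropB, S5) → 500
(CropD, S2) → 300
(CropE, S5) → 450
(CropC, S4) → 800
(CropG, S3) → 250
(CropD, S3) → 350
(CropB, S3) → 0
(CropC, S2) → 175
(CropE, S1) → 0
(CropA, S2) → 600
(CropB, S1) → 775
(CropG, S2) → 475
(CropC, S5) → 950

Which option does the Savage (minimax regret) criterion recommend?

Column bests: S1=800, S2=600, S3=400, S4=925, S5=950.
CropG regrets: 500, 125, 150, 375, 50 → max 500
CropD regrets: 600, 300, 50, 600, 825 → max 825
CropB regrets: 25, 325, 400, 0, 450 → max 450
CropA regrets: 675, 0, 200, 250, 350 → max 675
CropE regrets: 800, 200, 25, 300, 500 → max 800
CropC regrets: 0, 425, 0, 125, 0 → max 425
Smallest max regret = 425 → CropC.

CropC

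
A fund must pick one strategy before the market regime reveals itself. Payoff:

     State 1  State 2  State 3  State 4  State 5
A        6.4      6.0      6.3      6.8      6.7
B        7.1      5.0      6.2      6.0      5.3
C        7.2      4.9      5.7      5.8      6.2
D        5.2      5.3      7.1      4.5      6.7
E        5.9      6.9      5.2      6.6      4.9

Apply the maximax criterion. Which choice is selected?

C

Row maxima: A=6.8, B=7.1, C=7.2, D=7.1, E=6.9
Best best-case = 7.2 → C.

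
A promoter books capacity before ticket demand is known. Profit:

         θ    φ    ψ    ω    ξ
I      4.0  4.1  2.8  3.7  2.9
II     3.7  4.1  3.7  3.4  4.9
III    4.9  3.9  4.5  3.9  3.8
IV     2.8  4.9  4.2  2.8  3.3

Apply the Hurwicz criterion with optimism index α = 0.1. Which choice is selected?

III

I: 0.1·4.1 + 0.9·2.8 = 2.93
II: 0.1·4.9 + 0.9·3.4 = 3.55
III: 0.1·4.9 + 0.9·3.8 = 3.91
IV: 0.1·4.9 + 0.9·2.8 = 3.01
Highest Hurwicz score = 3.91 → III.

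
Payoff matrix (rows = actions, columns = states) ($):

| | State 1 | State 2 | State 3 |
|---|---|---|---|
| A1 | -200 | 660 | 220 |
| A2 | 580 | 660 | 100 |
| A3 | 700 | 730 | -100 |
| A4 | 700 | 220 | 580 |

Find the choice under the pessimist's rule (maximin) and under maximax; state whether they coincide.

maximin → A4; maximax → A3 (disagree)

Row minima: A1=-200, A2=100, A3=-100, A4=220
Best worst-case = 220 → A4.
Row maxima: A1=660, A2=660, A3=730, A4=700
Best best-case = 730 → A3.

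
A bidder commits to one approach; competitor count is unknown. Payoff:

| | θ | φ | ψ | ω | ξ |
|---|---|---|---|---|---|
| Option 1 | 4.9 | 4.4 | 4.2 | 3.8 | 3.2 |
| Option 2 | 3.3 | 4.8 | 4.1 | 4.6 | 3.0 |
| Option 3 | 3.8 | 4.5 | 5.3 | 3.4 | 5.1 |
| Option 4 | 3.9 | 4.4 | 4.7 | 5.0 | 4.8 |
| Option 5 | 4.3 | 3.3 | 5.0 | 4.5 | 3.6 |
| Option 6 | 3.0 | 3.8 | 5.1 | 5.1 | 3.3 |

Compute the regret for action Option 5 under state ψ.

0.3

Best payoff under ψ is 5.3.
Regret = 5.3 − 5.0 = 0.3.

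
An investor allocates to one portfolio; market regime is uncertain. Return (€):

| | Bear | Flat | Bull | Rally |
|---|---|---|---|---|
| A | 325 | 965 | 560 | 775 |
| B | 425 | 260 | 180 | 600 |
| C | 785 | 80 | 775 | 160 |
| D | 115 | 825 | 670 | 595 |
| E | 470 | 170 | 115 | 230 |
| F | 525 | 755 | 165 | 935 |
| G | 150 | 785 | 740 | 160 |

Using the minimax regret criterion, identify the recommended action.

Column bests: Bear=785, Flat=965, Bull=775, Rally=935.
A regrets: 460, 0, 215, 160 → max 460
B regrets: 360, 705, 595, 335 → max 705
C regrets: 0, 885, 0, 775 → max 885
D regrets: 670, 140, 105, 340 → max 670
E regrets: 315, 795, 660, 705 → max 795
F regrets: 260, 210, 610, 0 → max 610
G regrets: 635, 180, 35, 775 → max 775
Smallest max regret = 460 → A.

A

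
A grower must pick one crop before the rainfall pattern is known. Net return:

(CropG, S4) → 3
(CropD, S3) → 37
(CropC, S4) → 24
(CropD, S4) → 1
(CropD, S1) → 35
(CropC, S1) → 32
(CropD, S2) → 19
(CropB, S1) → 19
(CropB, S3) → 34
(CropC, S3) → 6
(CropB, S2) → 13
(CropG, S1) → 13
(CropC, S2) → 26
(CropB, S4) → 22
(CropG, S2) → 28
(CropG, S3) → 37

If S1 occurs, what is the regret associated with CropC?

3

Best payoff under S1 is 35.
Regret = 35 − 32 = 3.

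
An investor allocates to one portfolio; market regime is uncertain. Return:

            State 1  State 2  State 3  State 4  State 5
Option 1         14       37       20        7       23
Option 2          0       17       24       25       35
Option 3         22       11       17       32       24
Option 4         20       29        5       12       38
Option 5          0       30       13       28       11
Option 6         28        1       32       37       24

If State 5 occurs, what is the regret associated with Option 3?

Best payoff under State 5 is 38.
Regret = 38 − 24 = 14.

14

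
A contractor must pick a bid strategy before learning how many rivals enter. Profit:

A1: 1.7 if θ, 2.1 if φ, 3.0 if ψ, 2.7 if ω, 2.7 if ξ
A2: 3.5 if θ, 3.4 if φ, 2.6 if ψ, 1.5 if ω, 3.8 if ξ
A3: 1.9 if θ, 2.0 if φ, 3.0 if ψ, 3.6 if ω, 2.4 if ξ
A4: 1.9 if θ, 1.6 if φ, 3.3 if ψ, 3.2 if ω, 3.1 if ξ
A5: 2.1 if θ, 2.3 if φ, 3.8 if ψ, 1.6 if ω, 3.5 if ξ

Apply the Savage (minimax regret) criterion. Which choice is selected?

A3

Column bests: θ=3.5, φ=3.4, ψ=3.8, ω=3.6, ξ=3.8.
A1 regrets: 1.8, 1.3, 0.8, 0.9, 1.1 → max 1.8
A2 regrets: 0.0, 0.0, 1.2, 2.1, 0.0 → max 2.1
A3 regrets: 1.6, 1.4, 0.8, 0.0, 1.4 → max 1.6
A4 regrets: 1.6, 1.8, 0.5, 0.4, 0.7 → max 1.8
A5 regrets: 1.4, 1.1, 0.0, 2.0, 0.3 → max 2.0
Smallest max regret = 1.6 → A3.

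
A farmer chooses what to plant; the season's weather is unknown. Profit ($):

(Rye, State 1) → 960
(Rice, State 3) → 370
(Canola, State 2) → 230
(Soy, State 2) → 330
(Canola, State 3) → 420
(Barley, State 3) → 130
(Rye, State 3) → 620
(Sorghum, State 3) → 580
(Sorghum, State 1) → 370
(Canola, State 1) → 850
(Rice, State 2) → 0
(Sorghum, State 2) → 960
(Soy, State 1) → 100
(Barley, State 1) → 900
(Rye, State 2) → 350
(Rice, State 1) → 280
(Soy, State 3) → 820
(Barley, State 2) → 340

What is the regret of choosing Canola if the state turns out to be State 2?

730

Best payoff under State 2 is 960.
Regret = 960 − 230 = 730.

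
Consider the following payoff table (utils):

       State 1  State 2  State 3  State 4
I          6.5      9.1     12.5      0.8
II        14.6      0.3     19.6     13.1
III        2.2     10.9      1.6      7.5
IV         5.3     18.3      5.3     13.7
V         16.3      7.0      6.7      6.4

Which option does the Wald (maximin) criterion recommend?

V

Row minima: I=0.8, II=0.3, III=1.6, IV=5.3, V=6.4
Best worst-case = 6.4 → V.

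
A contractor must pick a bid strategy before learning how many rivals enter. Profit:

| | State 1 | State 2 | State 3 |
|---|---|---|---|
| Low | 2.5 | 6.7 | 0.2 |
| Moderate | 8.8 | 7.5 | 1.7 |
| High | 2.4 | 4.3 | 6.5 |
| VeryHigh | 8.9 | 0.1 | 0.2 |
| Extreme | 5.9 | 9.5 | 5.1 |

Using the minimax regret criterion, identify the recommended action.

Extreme

Column bests: State 1=8.9, State 2=9.5, State 3=6.5.
Low regrets: 6.4, 2.8, 6.3 → max 6.4
Moderate regrets: 0.1, 2.0, 4.8 → max 4.8
High regrets: 6.5, 5.2, 0.0 → max 6.5
VeryHigh regrets: 0.0, 9.4, 6.3 → max 9.4
Extreme regrets: 3.0, 0.0, 1.4 → max 3.0
Smallest max regret = 3.0 → Extreme.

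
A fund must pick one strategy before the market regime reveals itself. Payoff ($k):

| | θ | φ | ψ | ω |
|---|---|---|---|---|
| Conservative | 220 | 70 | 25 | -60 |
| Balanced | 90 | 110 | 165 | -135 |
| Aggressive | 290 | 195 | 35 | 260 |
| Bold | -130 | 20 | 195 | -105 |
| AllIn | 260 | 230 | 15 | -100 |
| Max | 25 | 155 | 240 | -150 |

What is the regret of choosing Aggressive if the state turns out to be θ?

Best payoff under θ is 290.
Regret = 290 − 290 = 0.

0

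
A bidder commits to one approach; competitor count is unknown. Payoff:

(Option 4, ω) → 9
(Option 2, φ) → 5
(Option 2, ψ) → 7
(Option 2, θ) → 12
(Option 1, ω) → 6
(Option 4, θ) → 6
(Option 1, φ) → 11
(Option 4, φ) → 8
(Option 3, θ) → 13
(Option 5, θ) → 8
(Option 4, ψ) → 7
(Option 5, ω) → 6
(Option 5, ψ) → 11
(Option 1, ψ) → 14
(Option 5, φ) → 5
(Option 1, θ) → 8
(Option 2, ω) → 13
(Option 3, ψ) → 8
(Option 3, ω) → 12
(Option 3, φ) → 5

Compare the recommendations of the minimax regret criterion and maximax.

Column bests: θ=13, φ=11, ψ=14, ω=13.
Option 1 regrets: 5, 0, 0, 7 → max 7
Option 2 regrets: 1, 6, 7, 0 → max 7
Option 3 regrets: 0, 6, 6, 1 → max 6
Option 4 regrets: 7, 3, 7, 4 → max 7
Option 5 regrets: 5, 6, 3, 7 → max 7
Smallest max regret = 6 → Option 3.
Row maxima: Option 1=14, Option 2=13, Option 3=13, Option 4=9, Option 5=11
Best best-case = 14 → Option 1.

minimax regret → Option 3; maximax → Option 1 (disagree)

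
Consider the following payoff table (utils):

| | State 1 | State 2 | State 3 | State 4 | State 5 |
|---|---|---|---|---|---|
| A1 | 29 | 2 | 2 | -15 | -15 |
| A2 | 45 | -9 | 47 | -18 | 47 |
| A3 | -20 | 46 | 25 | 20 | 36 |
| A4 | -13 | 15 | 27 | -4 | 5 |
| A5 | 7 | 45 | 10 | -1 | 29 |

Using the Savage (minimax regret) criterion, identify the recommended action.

A5

Column bests: State 1=45, State 2=46, State 3=47, State 4=20, State 5=47.
A1 regrets: 16, 44, 45, 35, 62 → max 62
A2 regrets: 0, 55, 0, 38, 0 → max 55
A3 regrets: 65, 0, 22, 0, 11 → max 65
A4 regrets: 58, 31, 20, 24, 42 → max 58
A5 regrets: 38, 1, 37, 21, 18 → max 38
Smallest max regret = 38 → A5.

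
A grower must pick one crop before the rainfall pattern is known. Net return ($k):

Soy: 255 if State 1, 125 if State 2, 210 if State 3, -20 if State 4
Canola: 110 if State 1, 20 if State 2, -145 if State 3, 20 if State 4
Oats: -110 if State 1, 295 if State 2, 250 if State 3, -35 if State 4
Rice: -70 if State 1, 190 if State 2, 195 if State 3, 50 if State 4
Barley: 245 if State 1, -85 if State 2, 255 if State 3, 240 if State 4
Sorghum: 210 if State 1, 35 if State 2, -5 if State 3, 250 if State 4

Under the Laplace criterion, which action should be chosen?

Barley

Row averages: Soy=142.5, Canola=1.25, Oats=100, Rice=91.25, Barley=163.75, Sorghum=122.5
Highest average = 163.75 → Barley.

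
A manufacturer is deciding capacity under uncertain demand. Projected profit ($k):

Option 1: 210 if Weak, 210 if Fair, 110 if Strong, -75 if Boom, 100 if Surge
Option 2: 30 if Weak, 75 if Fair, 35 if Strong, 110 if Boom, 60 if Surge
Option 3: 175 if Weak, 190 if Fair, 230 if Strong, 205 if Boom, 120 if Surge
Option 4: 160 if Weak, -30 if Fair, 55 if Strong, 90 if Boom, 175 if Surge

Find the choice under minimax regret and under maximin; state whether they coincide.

Column bests: Weak=210, Fair=210, Strong=230, Boom=205, Surge=175.
Option 1 regrets: 0, 0, 120, 280, 75 → max 280
Option 2 regrets: 180, 135, 195, 95, 115 → max 195
Option 3 regrets: 35, 20, 0, 0, 55 → max 55
Option 4 regrets: 50, 240, 175, 115, 0 → max 240
Smallest max regret = 55 → Option 3.
Row minima: Option 1=-75, Option 2=30, Option 3=120, Option 4=-30
Best worst-case = 120 → Option 3.

minimax regret → Option 3; maximin → Option 3 (agree)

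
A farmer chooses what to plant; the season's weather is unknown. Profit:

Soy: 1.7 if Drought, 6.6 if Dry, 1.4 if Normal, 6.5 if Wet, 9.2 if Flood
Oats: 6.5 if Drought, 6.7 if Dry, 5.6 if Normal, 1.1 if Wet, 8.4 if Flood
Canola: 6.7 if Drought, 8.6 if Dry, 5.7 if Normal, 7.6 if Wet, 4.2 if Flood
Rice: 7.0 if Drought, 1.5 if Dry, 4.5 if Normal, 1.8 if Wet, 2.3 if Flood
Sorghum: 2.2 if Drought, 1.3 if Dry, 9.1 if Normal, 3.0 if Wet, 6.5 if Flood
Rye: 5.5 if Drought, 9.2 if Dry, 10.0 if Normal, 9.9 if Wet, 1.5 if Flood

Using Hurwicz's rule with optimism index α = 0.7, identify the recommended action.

Soy: 0.7·9.2 + 0.3·1.4 = 6.86
Oats: 0.7·8.4 + 0.3·1.1 = 6.21
Canola: 0.7·8.6 + 0.3·4.2 = 7.28
Rice: 0.7·7.0 + 0.3·1.5 = 5.35
Sorghum: 0.7·9.1 + 0.3·1.3 = 6.76
Rye: 0.7·10.0 + 0.3·1.5 = 7.45
Highest Hurwicz score = 7.45 → Rye.

Rye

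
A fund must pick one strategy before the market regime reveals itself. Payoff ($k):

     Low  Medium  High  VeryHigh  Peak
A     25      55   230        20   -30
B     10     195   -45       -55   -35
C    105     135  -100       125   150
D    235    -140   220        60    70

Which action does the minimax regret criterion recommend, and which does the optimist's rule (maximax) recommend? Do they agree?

Column bests: Low=235, Medium=195, High=230, VeryHigh=125, Peak=150.
A regrets: 210, 140, 0, 105, 180 → max 210
B regrets: 225, 0, 275, 180, 185 → max 275
C regrets: 130, 60, 330, 0, 0 → max 330
D regrets: 0, 335, 10, 65, 80 → max 335
Smallest max regret = 210 → A.
Row maxima: A=230, B=195, C=150, D=235
Best best-case = 235 → D.

minimax regret → A; maximax → D (disagree)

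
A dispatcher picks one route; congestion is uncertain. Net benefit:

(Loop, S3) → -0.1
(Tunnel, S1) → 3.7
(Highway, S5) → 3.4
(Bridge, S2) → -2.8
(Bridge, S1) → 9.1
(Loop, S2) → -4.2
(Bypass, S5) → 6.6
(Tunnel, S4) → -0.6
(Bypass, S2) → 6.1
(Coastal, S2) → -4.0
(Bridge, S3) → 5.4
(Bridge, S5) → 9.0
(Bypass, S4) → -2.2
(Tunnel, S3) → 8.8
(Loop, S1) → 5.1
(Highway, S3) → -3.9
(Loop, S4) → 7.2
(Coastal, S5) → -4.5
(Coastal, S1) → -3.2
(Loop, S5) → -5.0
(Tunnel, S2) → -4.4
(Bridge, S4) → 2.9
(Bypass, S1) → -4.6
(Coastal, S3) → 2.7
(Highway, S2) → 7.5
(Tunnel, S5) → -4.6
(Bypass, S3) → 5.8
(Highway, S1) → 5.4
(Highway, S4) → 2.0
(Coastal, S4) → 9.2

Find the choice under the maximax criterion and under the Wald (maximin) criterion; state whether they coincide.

maximax → Coastal; maximin → Bridge (disagree)

Row maxima: Tunnel=8.8, Bridge=9.1, Bypass=6.6, Coastal=9.2, Highway=7.5, Loop=7.2
Best best-case = 9.2 → Coastal.
Row minima: Tunnel=-4.6, Bridge=-2.8, Bypass=-4.6, Coastal=-4.5, Highway=-3.9, Loop=-5.0
Best worst-case = -2.8 → Bridge.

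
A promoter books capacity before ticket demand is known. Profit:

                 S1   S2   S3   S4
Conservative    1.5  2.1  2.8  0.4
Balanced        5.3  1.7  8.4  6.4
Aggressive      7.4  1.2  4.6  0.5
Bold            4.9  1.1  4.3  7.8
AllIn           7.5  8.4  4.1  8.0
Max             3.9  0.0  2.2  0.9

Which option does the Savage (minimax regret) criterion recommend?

AllIn

Column bests: S1=7.5, S2=8.4, S3=8.4, S4=8.0.
Conservative regrets: 6.0, 6.3, 5.6, 7.6 → max 7.6
Balanced regrets: 2.2, 6.7, 0.0, 1.6 → max 6.7
Aggressive regrets: 0.1, 7.2, 3.8, 7.5 → max 7.5
Bold regrets: 2.6, 7.3, 4.1, 0.2 → max 7.3
AllIn regrets: 0.0, 0.0, 4.3, 0.0 → max 4.3
Max regrets: 3.6, 8.4, 6.2, 7.1 → max 8.4
Smallest max regret = 4.3 → AllIn.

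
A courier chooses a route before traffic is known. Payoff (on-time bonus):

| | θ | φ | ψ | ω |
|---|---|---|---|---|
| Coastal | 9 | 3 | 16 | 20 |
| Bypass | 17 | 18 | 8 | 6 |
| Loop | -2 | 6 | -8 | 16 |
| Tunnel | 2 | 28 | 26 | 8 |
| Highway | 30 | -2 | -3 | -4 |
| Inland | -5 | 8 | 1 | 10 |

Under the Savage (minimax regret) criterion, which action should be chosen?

Bypass

Column bests: θ=30, φ=28, ψ=26, ω=20.
Coastal regrets: 21, 25, 10, 0 → max 25
Bypass regrets: 13, 10, 18, 14 → max 18
Loop regrets: 32, 22, 34, 4 → max 34
Tunnel regrets: 28, 0, 0, 12 → max 28
Highway regrets: 0, 30, 29, 24 → max 30
Inland regrets: 35, 20, 25, 10 → max 35
Smallest max regret = 18 → Bypass.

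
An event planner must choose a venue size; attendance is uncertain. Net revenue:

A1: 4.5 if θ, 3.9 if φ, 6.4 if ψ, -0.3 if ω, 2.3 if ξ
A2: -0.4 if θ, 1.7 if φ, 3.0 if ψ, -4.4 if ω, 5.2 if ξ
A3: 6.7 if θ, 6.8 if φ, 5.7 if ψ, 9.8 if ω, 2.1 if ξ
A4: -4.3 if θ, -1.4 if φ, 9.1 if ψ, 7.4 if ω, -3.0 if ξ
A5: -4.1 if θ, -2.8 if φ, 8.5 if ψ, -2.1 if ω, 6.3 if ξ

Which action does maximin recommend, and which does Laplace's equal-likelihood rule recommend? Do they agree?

Row minima: A1=-0.3, A2=-4.4, A3=2.1, A4=-4.3, A5=-4.1
Best worst-case = 2.1 → A3.
Row averages: A1=3.36, A2=1.02, A3=6.22, A4=1.56, A5=1.16
Highest average = 6.22 → A3.

maximin → A3; laplace → A3 (agree)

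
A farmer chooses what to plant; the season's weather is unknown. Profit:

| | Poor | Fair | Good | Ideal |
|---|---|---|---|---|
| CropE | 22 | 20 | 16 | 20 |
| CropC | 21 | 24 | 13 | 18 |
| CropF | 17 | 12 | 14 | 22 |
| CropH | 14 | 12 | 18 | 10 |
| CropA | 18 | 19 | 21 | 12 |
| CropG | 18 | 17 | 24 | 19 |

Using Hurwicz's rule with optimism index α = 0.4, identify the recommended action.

CropE: 0.4·22 + 0.6·16 = 18.4
CropC: 0.4·24 + 0.6·13 = 17.4
CropF: 0.4·22 + 0.6·12 = 16
CropH: 0.4·18 + 0.6·10 = 13.2
CropA: 0.4·21 + 0.6·12 = 15.6
CropG: 0.4·24 + 0.6·17 = 19.8
Highest Hurwicz score = 19.8 → CropG.

CropG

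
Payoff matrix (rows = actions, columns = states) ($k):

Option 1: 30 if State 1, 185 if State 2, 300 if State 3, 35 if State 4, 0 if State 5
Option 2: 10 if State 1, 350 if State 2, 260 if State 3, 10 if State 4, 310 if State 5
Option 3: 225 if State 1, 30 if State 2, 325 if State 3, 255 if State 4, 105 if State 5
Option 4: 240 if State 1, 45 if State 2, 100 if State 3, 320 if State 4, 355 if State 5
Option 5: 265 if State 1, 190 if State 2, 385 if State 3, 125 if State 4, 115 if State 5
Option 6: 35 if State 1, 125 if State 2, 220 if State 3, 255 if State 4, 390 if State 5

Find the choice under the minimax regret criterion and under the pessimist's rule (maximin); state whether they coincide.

Column bests: State 1=265, State 2=350, State 3=385, State 4=320, State 5=390.
Option 1 regrets: 235, 165, 85, 285, 390 → max 390
Option 2 regrets: 255, 0, 125, 310, 80 → max 310
Option 3 regrets: 40, 320, 60, 65, 285 → max 320
Option 4 regrets: 25, 305, 285, 0, 35 → max 305
Option 5 regrets: 0, 160, 0, 195, 275 → max 275
Option 6 regrets: 230, 225, 165, 65, 0 → max 230
Smallest max regret = 230 → Option 6.
Row minima: Option 1=0, Option 2=10, Option 3=30, Option 4=45, Option 5=115, Option 6=35
Best worst-case = 115 → Option 5.

minimax regret → Option 6; maximin → Option 5 (disagree)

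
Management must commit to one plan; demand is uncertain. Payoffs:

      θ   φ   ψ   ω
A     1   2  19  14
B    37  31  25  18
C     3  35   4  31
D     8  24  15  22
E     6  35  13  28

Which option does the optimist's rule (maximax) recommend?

Row maxima: A=19, B=37, C=35, D=24, E=35
Best best-case = 37 → B.

B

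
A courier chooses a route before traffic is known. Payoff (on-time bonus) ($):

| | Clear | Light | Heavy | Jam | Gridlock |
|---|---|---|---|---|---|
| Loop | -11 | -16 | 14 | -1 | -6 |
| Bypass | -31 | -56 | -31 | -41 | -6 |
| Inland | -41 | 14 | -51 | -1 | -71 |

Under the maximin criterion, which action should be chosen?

Row minima: Loop=-16, Bypass=-56, Inland=-71
Best worst-case = -16 → Loop.

Loop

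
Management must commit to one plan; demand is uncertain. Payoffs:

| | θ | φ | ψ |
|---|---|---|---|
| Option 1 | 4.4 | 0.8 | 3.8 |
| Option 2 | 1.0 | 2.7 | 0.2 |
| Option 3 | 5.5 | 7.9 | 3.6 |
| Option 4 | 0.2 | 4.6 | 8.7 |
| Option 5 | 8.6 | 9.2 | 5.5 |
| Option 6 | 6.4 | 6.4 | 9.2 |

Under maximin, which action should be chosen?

Row minima: Option 1=0.8, Option 2=0.2, Option 3=3.6, Option 4=0.2, Option 5=5.5, Option 6=6.4
Best worst-case = 6.4 → Option 6.

Option 6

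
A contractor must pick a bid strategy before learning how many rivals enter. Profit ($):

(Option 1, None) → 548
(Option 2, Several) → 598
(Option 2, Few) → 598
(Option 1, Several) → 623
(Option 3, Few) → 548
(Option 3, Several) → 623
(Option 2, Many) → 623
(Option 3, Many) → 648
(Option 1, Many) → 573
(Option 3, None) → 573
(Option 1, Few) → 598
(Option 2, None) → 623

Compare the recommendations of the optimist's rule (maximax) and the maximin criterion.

Row maxima: Option 1=623, Option 2=623, Option 3=648
Best best-case = 648 → Option 3.
Row minima: Option 1=548, Option 2=598, Option 3=548
Best worst-case = 598 → Option 2.

maximax → Option 3; maximin → Option 2 (disagree)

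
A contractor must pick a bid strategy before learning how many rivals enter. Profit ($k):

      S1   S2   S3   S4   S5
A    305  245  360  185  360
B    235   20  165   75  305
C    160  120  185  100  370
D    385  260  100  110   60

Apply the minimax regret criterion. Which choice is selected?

A

Column bests: S1=385, S2=260, S3=360, S4=185, S5=370.
A regrets: 80, 15, 0, 0, 10 → max 80
B regrets: 150, 240, 195, 110, 65 → max 240
C regrets: 225, 140, 175, 85, 0 → max 225
D regrets: 0, 0, 260, 75, 310 → max 310
Smallest max regret = 80 → A.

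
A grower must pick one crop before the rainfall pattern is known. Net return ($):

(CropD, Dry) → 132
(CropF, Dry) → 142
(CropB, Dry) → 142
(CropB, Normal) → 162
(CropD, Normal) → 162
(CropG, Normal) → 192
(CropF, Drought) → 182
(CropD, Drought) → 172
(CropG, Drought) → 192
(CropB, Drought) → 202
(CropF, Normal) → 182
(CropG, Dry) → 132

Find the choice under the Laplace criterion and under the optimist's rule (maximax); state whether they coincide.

Row averages: CropB=506/3, CropG=172, CropD=466/3, CropF=506/3
Highest average = 172 → CropG.
Row maxima: CropB=202, CropG=192, CropD=172, CropF=182
Best best-case = 202 → CropB.

laplace → CropG; maximax → CropB (disagree)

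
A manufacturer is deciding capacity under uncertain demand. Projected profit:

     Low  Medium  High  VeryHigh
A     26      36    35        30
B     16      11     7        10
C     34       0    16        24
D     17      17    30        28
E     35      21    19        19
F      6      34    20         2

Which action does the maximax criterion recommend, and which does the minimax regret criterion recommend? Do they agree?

Row maxima: A=36, B=16, C=34, D=30, E=35, F=34
Best best-case = 36 → A.
Column bests: Low=35, Medium=36, High=35, VeryHigh=30.
A regrets: 9, 0, 0, 0 → max 9
B regrets: 19, 25, 28, 20 → max 28
C regrets: 1, 36, 19, 6 → max 36
D regrets: 18, 19, 5, 2 → max 19
E regrets: 0, 15, 16, 11 → max 16
F regrets: 29, 2, 15, 28 → max 29
Smallest max regret = 9 → A.

maximax → A; minimax regret → A (agree)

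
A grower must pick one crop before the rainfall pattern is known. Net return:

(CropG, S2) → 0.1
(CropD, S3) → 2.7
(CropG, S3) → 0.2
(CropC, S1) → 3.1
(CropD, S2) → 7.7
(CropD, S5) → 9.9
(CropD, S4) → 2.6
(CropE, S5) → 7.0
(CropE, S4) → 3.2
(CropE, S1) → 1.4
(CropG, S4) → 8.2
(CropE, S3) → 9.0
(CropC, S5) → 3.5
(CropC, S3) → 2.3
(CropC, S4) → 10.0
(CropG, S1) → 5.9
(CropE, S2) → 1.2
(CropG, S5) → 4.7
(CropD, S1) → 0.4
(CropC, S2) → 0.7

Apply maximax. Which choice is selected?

CropC

Row maxima: CropC=10.0, CropE=9.0, CropD=9.9, CropG=8.2
Best best-case = 10.0 → CropC.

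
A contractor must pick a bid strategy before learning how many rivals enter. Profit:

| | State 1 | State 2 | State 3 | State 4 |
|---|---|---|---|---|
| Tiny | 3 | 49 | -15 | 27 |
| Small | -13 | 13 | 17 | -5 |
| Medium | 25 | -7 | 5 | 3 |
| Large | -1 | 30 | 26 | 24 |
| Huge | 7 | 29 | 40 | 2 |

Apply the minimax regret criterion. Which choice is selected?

Column bests: State 1=25, State 2=49, State 3=40, State 4=27.
Tiny regrets: 22, 0, 55, 0 → max 55
Small regrets: 38, 36, 23, 32 → max 38
Medium regrets: 0, 56, 35, 24 → max 56
Large regrets: 26, 19, 14, 3 → max 26
Huge regrets: 18, 20, 0, 25 → max 25
Smallest max regret = 25 → Huge.

Huge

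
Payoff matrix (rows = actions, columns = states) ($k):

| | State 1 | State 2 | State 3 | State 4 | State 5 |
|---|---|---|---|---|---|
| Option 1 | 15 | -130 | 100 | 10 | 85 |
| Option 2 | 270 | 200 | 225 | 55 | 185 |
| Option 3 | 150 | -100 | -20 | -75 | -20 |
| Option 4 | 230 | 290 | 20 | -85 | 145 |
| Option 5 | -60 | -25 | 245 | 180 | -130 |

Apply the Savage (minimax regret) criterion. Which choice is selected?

Option 2

Column bests: State 1=270, State 2=290, State 3=245, State 4=180, State 5=185.
Option 1 regrets: 255, 420, 145, 170, 100 → max 420
Option 2 regrets: 0, 90, 20, 125, 0 → max 125
Option 3 regrets: 120, 390, 265, 255, 205 → max 390
Option 4 regrets: 40, 0, 225, 265, 40 → max 265
Option 5 regrets: 330, 315, 0, 0, 315 → max 330
Smallest max regret = 125 → Option 2.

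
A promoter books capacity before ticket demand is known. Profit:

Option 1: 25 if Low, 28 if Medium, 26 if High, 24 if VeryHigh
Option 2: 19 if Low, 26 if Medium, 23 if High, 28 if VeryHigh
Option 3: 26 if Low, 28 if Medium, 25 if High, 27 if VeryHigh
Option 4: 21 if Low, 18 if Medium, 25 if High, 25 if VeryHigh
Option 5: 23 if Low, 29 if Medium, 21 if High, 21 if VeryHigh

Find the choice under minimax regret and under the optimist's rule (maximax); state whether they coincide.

minimax regret → Option 3; maximax → Option 5 (disagree)

Column bests: Low=26, Medium=29, High=26, VeryHigh=28.
Option 1 regrets: 1, 1, 0, 4 → max 4
Option 2 regrets: 7, 3, 3, 0 → max 7
Option 3 regrets: 0, 1, 1, 1 → max 1
Option 4 regrets: 5, 11, 1, 3 → max 11
Option 5 regrets: 3, 0, 5, 7 → max 7
Smallest max regret = 1 → Option 3.
Row maxima: Option 1=28, Option 2=28, Option 3=28, Option 4=25, Option 5=29
Best best-case = 29 → Option 5.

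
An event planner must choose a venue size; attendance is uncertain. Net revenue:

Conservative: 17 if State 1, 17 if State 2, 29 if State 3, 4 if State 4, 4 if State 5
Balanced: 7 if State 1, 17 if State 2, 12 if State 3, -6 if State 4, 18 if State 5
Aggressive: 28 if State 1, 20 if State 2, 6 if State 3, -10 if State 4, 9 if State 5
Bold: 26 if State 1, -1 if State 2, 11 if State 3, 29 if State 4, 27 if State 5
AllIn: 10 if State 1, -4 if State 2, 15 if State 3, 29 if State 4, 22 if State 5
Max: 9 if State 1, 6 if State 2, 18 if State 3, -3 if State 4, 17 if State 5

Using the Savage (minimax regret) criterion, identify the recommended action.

Bold

Column bests: State 1=28, State 2=20, State 3=29, State 4=29, State 5=27.
Conservative regrets: 11, 3, 0, 25, 23 → max 25
Balanced regrets: 21, 3, 17, 35, 9 → max 35
Aggressive regrets: 0, 0, 23, 39, 18 → max 39
Bold regrets: 2, 21, 18, 0, 0 → max 21
AllIn regrets: 18, 24, 14, 0, 5 → max 24
Max regrets: 19, 14, 11, 32, 10 → max 32
Smallest max regret = 21 → Bold.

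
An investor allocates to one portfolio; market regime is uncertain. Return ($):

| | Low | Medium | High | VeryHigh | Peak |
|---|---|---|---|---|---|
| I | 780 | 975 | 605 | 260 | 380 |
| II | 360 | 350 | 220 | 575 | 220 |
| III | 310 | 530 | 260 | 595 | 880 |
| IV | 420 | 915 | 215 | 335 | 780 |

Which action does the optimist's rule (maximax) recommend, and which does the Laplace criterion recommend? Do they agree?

Row maxima: I=975, II=575, III=880, IV=915
Best best-case = 975 → I.
Row averages: I=600, II=345, III=515, IV=533
Highest average = 600 → I.

maximax → I; laplace → I (agree)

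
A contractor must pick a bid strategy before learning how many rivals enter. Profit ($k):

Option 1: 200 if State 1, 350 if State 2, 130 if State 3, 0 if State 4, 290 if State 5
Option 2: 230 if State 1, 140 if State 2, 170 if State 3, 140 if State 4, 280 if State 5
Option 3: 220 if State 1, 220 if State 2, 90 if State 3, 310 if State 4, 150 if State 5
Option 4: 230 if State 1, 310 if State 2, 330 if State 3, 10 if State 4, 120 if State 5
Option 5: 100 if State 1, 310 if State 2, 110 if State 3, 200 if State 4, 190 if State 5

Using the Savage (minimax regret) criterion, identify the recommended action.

Column bests: State 1=230, State 2=350, State 3=330, State 4=310, State 5=290.
Option 1 regrets: 30, 0, 200, 310, 0 → max 310
Option 2 regrets: 0, 210, 160, 170, 10 → max 210
Option 3 regrets: 10, 130, 240, 0, 140 → max 240
Option 4 regrets: 0, 40, 0, 300, 170 → max 300
Option 5 regrets: 130, 40, 220, 110, 100 → max 220
Smallest max regret = 210 → Option 2.

Option 2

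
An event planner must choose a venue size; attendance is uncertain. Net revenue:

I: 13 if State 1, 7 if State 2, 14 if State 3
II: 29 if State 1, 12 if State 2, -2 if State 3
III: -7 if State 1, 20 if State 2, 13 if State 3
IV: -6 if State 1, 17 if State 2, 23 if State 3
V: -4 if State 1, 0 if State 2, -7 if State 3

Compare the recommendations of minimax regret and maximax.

minimax regret → I; maximax → II (disagree)

Column bests: State 1=29, State 2=20, State 3=23.
I regrets: 16, 13, 9 → max 16
II regrets: 0, 8, 25 → max 25
III regrets: 36, 0, 10 → max 36
IV regrets: 35, 3, 0 → max 35
V regrets: 33, 20, 30 → max 33
Smallest max regret = 16 → I.
Row maxima: I=14, II=29, III=20, IV=23, V=0
Best best-case = 29 → II.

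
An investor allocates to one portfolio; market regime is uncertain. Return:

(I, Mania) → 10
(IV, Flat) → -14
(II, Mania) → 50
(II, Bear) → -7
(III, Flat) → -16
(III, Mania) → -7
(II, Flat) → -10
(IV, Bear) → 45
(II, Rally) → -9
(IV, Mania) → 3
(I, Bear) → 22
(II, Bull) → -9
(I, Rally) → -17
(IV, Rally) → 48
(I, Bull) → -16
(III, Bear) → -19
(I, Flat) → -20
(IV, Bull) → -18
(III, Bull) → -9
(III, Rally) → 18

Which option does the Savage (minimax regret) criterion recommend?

IV

Column bests: Bear=45, Flat=-10, Bull=-9, Rally=48, Mania=50.
I regrets: 23, 10, 7, 65, 40 → max 65
II regrets: 52, 0, 0, 57, 0 → max 57
III regrets: 64, 6, 0, 30, 57 → max 64
IV regrets: 0, 4, 9, 0, 47 → max 47
Smallest max regret = 47 → IV.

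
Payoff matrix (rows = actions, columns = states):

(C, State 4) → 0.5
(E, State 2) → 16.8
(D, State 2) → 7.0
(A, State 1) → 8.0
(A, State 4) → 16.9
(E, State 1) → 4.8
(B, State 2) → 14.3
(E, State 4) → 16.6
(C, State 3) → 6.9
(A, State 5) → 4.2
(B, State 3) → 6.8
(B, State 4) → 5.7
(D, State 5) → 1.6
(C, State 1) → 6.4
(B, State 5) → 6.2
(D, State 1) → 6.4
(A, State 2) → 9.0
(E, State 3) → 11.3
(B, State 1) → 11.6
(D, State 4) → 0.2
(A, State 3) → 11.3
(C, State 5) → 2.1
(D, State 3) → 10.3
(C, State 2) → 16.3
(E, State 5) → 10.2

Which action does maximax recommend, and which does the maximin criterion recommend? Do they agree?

Row maxima: A=16.9, B=14.3, C=16.3, D=10.3, E=16.8
Best best-case = 16.9 → A.
Row minima: A=4.2, B=5.7, C=0.5, D=0.2, E=4.8
Best worst-case = 5.7 → B.

maximax → A; maximin → B (disagree)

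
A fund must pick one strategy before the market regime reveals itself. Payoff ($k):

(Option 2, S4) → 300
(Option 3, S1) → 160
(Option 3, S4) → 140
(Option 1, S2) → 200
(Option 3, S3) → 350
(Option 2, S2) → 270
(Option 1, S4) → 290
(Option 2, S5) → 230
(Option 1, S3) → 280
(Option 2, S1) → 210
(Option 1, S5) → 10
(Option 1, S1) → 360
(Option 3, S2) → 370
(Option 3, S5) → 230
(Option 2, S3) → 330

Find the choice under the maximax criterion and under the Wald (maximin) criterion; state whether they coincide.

Row maxima: Option 1=360, Option 2=330, Option 3=370
Best best-case = 370 → Option 3.
Row minima: Option 1=10, Option 2=210, Option 3=140
Best worst-case = 210 → Option 2.

maximax → Option 3; maximin → Option 2 (disagree)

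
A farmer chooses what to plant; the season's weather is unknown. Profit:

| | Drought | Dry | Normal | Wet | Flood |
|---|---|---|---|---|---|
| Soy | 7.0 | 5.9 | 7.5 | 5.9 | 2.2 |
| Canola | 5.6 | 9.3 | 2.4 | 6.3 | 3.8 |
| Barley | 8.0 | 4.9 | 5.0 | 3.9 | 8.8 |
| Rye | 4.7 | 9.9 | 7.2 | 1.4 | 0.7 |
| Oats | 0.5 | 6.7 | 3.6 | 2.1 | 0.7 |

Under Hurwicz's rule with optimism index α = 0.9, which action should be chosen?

Soy: 0.9·7.5 + 0.1·2.2 = 6.97
Canola: 0.9·9.3 + 0.1·2.4 = 8.61
Barley: 0.9·8.8 + 0.1·3.9 = 8.31
Rye: 0.9·9.9 + 0.1·0.7 = 8.98
Oats: 0.9·6.7 + 0.1·0.5 = 6.08
Highest Hurwicz score = 8.98 → Rye.

Rye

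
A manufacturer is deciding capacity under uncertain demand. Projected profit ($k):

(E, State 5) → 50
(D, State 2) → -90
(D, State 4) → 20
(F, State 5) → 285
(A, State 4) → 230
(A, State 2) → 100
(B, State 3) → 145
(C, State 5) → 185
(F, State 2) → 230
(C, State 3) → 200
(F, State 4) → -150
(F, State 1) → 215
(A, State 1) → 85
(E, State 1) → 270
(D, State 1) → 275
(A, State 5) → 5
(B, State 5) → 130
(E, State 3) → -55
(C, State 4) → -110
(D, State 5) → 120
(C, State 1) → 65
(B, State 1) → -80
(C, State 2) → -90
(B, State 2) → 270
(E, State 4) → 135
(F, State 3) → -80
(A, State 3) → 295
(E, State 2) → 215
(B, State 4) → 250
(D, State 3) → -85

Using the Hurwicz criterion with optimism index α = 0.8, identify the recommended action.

A

A: 0.8·295 + 0.2·5 = 237
B: 0.8·270 + 0.2·(-80) = 200
C: 0.8·200 + 0.2·(-110) = 138
D: 0.8·275 + 0.2·(-90) = 202
E: 0.8·270 + 0.2·(-55) = 205
F: 0.8·285 + 0.2·(-150) = 198
Highest Hurwicz score = 237 → A.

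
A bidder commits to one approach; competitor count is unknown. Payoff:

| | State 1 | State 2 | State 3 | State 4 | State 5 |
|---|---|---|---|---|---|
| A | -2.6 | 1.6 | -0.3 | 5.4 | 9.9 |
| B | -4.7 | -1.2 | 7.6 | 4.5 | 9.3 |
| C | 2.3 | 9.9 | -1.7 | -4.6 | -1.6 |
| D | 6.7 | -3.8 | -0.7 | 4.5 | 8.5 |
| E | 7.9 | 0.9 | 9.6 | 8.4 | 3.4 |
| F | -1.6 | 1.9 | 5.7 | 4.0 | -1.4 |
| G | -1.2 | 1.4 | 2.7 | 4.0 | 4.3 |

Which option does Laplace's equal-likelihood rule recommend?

E

Row averages: A=2.8, B=3.1, C=0.86, D=3.04, E=6.04, F=1.72, G=2.24
Highest average = 6.04 → E.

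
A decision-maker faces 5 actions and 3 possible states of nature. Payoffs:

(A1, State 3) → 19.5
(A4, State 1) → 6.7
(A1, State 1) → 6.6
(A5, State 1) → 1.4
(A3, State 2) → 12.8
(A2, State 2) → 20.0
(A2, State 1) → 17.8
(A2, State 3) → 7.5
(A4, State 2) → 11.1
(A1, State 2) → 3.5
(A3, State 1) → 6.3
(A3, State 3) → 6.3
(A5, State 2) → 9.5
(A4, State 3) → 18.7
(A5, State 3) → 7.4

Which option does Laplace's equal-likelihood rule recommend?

Row averages: A1=148/15, A2=15.1, A3=127/15, A4=73/6, A5=6.1
Highest average = 15.1 → A2.

A2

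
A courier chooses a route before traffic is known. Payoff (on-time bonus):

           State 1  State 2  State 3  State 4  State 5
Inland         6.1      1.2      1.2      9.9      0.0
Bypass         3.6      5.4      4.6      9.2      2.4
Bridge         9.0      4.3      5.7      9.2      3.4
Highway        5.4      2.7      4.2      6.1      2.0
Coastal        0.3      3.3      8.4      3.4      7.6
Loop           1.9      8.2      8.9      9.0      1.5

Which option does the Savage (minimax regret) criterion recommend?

Bridge

Column bests: State 1=9.0, State 2=8.2, State 3=8.9, State 4=9.9, State 5=7.6.
Inland regrets: 2.9, 7.0, 7.7, 0.0, 7.6 → max 7.7
Bypass regrets: 5.4, 2.8, 4.3, 0.7, 5.2 → max 5.4
Bridge regrets: 0.0, 3.9, 3.2, 0.7, 4.2 → max 4.2
Highway regrets: 3.6, 5.5, 4.7, 3.8, 5.6 → max 5.6
Coastal regrets: 8.7, 4.9, 0.5, 6.5, 0.0 → max 8.7
Loop regrets: 7.1, 0.0, 0.0, 0.9, 6.1 → max 7.1
Smallest max regret = 4.2 → Bridge.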